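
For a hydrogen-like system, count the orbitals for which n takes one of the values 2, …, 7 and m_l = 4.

Per-shell orbital counts meeting the constraint:
n=5 → 1; n=6 → 2; n=7 → 3.
Total orbitals: 1 + 2 + 3 = 6.

6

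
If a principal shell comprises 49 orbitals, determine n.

n = 7

n² = 49 ⇒ n = 7.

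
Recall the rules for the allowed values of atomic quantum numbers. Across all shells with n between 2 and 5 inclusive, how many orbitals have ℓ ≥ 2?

38

Treat each shell separately and count matching orbitals:
n=3 → 5; n=4 → 12; n=5 → 21.
Total orbitals: 5 + 12 + 21 = 38.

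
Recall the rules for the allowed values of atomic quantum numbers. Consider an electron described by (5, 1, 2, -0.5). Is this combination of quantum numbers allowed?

Not allowed

The magnetic quantum number must satisfy −l ≤ ml ≤ l. With l = 1, ml can only be -1, 0, 1, so ml = 2 is forbidden.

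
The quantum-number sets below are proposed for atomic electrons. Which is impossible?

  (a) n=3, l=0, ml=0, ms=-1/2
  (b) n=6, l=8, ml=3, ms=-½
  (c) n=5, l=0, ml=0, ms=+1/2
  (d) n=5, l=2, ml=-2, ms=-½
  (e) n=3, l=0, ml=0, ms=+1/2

(b)

(b) has l = 8 ≥ n = 6, violating 0 ≤ l ≤ n−1.
The remaining sets (a), (c), (d), (e) satisfy all four rules.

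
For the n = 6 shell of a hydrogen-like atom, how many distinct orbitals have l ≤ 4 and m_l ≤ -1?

10

For n = 6, l ranges over 0 … 5.
Per l-value: l=1 → 1; l=2 → 2; l=3 → 3; l=4 → 4.
Total orbitals: 1 + 2 + 3 + 4 = 10.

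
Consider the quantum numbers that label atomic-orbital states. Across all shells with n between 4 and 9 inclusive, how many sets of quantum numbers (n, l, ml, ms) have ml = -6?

Go shell by shell, enumerating (l, ml) with ml = -6:
n=7 → 1; n=8 → 2; n=9 → 3.
Orbitals: 1 + 2 + 3 = 6. Including both spin states (ms = ±1/2) gives 2 × 6 = 12 states.

12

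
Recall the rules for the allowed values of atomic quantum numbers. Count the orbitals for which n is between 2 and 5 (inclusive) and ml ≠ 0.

Count contributing orbitals for each principal shell:
n=2 → 2; n=3 → 6; n=4 → 12; n=5 → 20.
Total orbitals: 2 + 6 + 12 + 20 = 40.

40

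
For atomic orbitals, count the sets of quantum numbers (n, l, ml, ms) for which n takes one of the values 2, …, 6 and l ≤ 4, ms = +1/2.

79

Count contributing orbitals for each principal shell:
n=2 → 4; n=3 → 9; n=4 → 16; n=5 → 25; n=6 → 25.
Orbitals: 4 + 9 + 16 + 25 + 25 = 79. With ms fixed to +1/2 there is one state per orbital, so 79 states.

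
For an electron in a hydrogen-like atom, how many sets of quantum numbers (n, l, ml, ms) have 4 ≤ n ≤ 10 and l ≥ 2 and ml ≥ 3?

168

Treat each shell separately and count matching orbitals:
n=4 → 1; n=5 → 3; n=6 → 6; n=7 → 10; n=8 → 15; n=9 → 21; n=10 → 28.
Orbitals: 1 + 3 + 6 + 10 + 15 + 21 + 28 = 84. Including both spin states (ms = ±1/2) gives 2 × 84 = 168 states.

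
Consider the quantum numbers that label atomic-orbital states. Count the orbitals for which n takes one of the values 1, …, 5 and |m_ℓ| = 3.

6

Go shell by shell, enumerating (ℓ, m_ℓ) with |m_ℓ| = 3:
n=4 → 2; n=5 → 4.
Total orbitals: 2 + 4 = 6.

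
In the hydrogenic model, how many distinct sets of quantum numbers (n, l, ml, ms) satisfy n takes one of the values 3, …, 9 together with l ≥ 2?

Work shell by shell — for each n, count the (l, ml) pairs that satisfy l ≥ 2:
n=3 → 5; n=4 → 12; n=5 → 21; n=6 → 32; n=7 → 45; n=8 → 60; n=9 → 77.
Orbitals: 5 + 12 + 21 + 32 + 45 + 60 + 77 = 252. Including both spin states (ms = ±1/2) gives 2 × 252 = 504 states.

504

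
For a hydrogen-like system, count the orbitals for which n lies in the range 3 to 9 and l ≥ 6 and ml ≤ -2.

Per-shell orbital counts meeting the constraint:
n=7 → 5; n=8 → 11; n=9 → 18.
Total orbitals: 5 + 11 + 18 = 34.

34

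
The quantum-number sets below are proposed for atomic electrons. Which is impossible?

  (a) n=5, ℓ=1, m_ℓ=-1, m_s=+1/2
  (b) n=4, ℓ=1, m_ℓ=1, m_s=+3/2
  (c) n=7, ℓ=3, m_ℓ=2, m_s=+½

(b)

(b) has m_s = +3/2, but an electron's spin must be ±1/2.
The remaining sets (a), (c) satisfy all four rules.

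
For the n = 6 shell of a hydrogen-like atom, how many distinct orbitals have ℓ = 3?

7

The n = 6 shell has ℓ = 0 through 5; check each.
Orbitals with ℓ = 3, by ℓ: ℓ=3 → 7.
Total orbitals: 7.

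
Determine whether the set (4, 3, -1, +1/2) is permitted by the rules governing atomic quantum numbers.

Valid

n = 4 is a positive integer. ℓ = 3 satisfies 0 ≤ ℓ ≤ n−1 = 3. m_ℓ = -1 lies in the range −ℓ … +ℓ (here −3 … 3). m_s = +1/2 is one of ±1/2.
All four constraints are satisfied.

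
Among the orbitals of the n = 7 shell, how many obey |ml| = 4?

6

Go through l = 0, …, 6 (the values permitted for n = 7).
Per l-value: l=4 → 2; l=5 → 2; l=6 → 2.
Total orbitals: 2 + 2 + 2 = 6.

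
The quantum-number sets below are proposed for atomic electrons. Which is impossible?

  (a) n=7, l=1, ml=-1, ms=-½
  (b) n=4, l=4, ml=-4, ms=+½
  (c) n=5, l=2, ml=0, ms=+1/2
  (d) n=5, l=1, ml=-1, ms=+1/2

(b)

(b) has l = 4 ≥ n = 4, violating 0 ≤ l ≤ n−1.
The remaining sets (a), (c), (d) satisfy all four rules.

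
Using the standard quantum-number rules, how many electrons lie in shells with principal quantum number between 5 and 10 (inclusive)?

Shell n has n² orbitals: 5²=25 + 6²=36 + 7²=49 + 8²=64 + 9²=81 + 10²=100 = 355 orbitals.
Two spin states per orbital: 2 × 355 = 710 electrons.

710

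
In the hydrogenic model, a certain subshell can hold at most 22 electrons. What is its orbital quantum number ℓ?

2(2ℓ+1) = 22 ⇒ 2ℓ+1 = 11 ⇒ ℓ = 5.

ℓ = 5 (h)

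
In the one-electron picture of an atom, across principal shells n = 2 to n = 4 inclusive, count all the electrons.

58

Shell n has n² orbitals: 2²=4 + 3²=9 + 4²=16 = 29 orbitals.
Two spin states per orbital: 2 × 29 = 58 electrons.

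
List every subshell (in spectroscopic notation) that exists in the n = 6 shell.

For n = 6, ℓ runs from 0 to 5. In spectroscopic notation ℓ = 0,1,2,… ↔ s,p,d,f,g,h,i, so the subshells are 6s, 6p, 6d, 6f, 6g, 6h.

6s, 6p, 6d, 6f, 6g, 6h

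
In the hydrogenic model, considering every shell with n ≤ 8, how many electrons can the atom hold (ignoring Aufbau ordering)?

Total orbitals = 1² + 2² + 3² + 4² + 5² + 6² + 7² + 8² = 204. Doubling for spin gives 408 electrons.

408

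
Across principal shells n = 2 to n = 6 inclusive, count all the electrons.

180

Shell n has n² orbitals: 2²=4 + 3²=9 + 4²=16 + 5²=25 + 6²=36 = 90 orbitals.
Two spin states per orbital: 2 × 90 = 180 electrons.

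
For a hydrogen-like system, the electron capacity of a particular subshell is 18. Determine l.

2(2l+1) = 18 ⇒ 2l+1 = 9 ⇒ l = 4.

l = 4 (g)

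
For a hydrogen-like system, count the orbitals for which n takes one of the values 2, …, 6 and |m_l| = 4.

Count contributing orbitals for each principal shell:
n=5 → 2; n=6 → 4.
Total orbitals: 2 + 4 = 6.

6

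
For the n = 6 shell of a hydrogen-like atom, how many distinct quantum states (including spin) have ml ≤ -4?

Go through l = 0, …, 5 (the values permitted for n = 6).
The (l, ml) pairs meeting ml ≤ -4 give: l=4 → 1; l=5 → 2.
Orbitals: 1 + 2 = 3. Each orbital carries two spin states, so 3 × 2 = 6 states.

6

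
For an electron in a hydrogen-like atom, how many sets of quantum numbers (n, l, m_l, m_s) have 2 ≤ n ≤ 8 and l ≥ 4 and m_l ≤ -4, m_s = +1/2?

20

Treat each shell separately and count matching orbitals:
n=5 → 1; n=6 → 3; n=7 → 6; n=8 → 10.
Orbitals: 1 + 3 + 6 + 10 = 20. With m_s fixed to +1/2 there is one state per orbital, so 20 states.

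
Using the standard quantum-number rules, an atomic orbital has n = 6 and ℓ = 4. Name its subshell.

6g

ℓ = 4 corresponds to the letter 'g', so the subshell is 6g.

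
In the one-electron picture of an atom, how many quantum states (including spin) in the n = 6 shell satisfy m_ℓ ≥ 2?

20

Orbitals with m_ℓ ≥ 2, by ℓ: ℓ=2 → 1; ℓ=3 → 2; ℓ=4 → 3; ℓ=5 → 4.
Orbitals: 1 + 2 + 3 + 4 = 10. Each orbital carries two spin states, so 10 × 2 = 20 states.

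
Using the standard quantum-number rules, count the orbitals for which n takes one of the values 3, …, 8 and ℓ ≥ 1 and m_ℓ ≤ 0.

110

Go shell by shell, enumerating (ℓ, m_ℓ) with ℓ ≥ 1 and m_ℓ ≤ 0:
n=3 → 5; n=4 → 9; n=5 → 14; n=6 → 20; n=7 → 27; n=8 → 35.
Total orbitals: 5 + 9 + 14 + 20 + 27 + 35 = 110.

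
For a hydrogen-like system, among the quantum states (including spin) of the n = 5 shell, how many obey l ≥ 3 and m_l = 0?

4

The n = 5 shell has l = 0 through 4; check each.
The (l, m_l) pairs meeting l ≥ 3 and m_l = 0 give: l=3 → 1; l=4 → 1.
Orbitals: 1 + 1 = 2. Each orbital carries two spin states, so 2 × 2 = 4 states.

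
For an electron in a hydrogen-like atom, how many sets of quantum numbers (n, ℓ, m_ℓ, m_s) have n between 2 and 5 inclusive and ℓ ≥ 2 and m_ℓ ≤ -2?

Per-shell orbital counts meeting the constraint:
n=3 → 1; n=4 → 3; n=5 → 6.
Orbitals: 1 + 3 + 6 = 10. Including both spin states (m_s = ±1/2) gives 2 × 10 = 20 states.

20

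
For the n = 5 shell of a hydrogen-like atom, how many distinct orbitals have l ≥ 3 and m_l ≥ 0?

The n = 5 shell has l = 0 through 4; check each.
Contributions: l=3 → 4; l=4 → 5.
Total orbitals: 4 + 5 = 9.

9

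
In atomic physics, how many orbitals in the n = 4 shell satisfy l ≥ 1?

Go through l = 0, …, 3 (the values permitted for n = 4).
Contributions: l=1 → 3; l=2 → 5; l=3 → 7.
Total orbitals: 3 + 5 + 7 = 15.

15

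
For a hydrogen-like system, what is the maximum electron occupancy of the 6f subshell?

A subshell with l = 3 has 2l+1 = 7 orbitals, each holding 2 electrons (spin ±1/2), so 7 × 2 = 14.

14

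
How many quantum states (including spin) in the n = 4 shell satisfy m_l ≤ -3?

2

With n = 4 the allowed l are 0, 1, …, 3.
The (l, m_l) pairs meeting m_l ≤ -3 give: l=3 → 1.
Orbitals: 1. Each orbital carries two spin states, so 1 × 2 = 2 states.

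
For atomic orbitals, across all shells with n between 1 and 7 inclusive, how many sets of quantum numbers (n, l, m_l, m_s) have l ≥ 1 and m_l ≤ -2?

Go shell by shell, enumerating (l, m_l) with l ≥ 1 and m_l ≤ -2:
n=3 → 1; n=4 → 3; n=5 → 6; n=6 → 10; n=7 → 15.
Orbitals: 1 + 3 + 6 + 10 + 15 = 35. Including both spin states (m_s = ±1/2) gives 2 × 35 = 70 states.

70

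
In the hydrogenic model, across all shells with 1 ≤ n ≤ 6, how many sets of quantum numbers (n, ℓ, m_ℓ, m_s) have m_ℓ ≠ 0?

Treat each shell separately and count matching orbitals:
n=2 → 2; n=3 → 6; n=4 → 12; n=5 → 20; n=6 → 30.
Orbitals: 2 + 6 + 12 + 20 + 30 = 70. Including both spin states (m_s = ±1/2) gives 2 × 70 = 140 states.

140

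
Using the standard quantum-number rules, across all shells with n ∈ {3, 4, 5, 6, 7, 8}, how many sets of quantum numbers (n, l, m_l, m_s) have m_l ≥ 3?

70

Go shell by shell, enumerating (l, m_l) with m_l ≥ 3:
n=4 → 1; n=5 → 3; n=6 → 6; n=7 → 10; n=8 → 15.
Orbitals: 1 + 3 + 6 + 10 + 15 = 35. Including both spin states (m_s = ±1/2) gives 2 × 35 = 70 states.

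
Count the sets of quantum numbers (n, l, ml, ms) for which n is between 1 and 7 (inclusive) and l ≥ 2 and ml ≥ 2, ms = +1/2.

35

Go shell by shell, enumerating (l, ml) with l ≥ 2 and ml ≥ 2:
n=3 → 1; n=4 → 3; n=5 → 6; n=6 → 10; n=7 → 15.
Orbitals: 1 + 3 + 6 + 10 + 15 = 35. With ms fixed to +1/2 there is one state per orbital, so 35 states.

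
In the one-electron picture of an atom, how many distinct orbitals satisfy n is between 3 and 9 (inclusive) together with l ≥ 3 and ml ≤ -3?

Treat each shell separately and count matching orbitals:
n=4 → 1; n=5 → 3; n=6 → 6; n=7 → 10; n=8 → 15; n=9 → 21.
Total orbitals: 1 + 3 + 6 + 10 + 15 + 21 = 56.

56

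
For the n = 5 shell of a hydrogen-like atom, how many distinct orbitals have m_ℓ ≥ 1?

The n = 5 shell has ℓ = 0 through 4; check each.
The (ℓ, m_ℓ) pairs meeting m_ℓ ≥ 1 give: ℓ=1 → 1; ℓ=2 → 2; ℓ=3 → 3; ℓ=4 → 4.
Total orbitals: 1 + 2 + 3 + 4 = 10.

10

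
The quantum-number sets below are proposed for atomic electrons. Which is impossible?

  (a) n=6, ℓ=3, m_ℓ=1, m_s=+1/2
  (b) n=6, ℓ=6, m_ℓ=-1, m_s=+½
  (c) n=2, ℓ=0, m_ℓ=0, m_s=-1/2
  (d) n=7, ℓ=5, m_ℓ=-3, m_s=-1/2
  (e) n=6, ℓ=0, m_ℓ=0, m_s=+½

(b) has ℓ = 6 ≥ n = 6, violating 0 ≤ ℓ ≤ n−1.
The remaining sets (a), (c), (d), (e) satisfy all four rules.

(b)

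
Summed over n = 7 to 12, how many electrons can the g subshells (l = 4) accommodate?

A g subshell (l = 4) exists for every n ≥ 5, so shells n = 7, 8, 9, 10, 11, 12 each contribute one — 6 subshells.
Since each g subshell holds 2(2·4+1) = 18 electrons, the total is 6 × 18 = 108.

108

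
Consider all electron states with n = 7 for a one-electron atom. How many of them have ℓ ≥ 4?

The n = 7 shell has ℓ = 0 through 6; check each.
Per ℓ-value: ℓ=4 → 9; ℓ=5 → 11; ℓ=6 → 13.
Orbitals: 9 + 11 + 13 = 33. Each orbital carries two spin states, so 33 × 2 = 66 states.

66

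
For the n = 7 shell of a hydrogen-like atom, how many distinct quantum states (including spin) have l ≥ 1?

Orbitals with l ≥ 1, by l: l=1 → 3; l=2 → 5; l=3 → 7; l=4 → 9; l=5 → 11; l=6 → 13.
Orbitals: 3 + 5 + 7 + 9 + 11 + 13 = 48. Each orbital carries two spin states, so 48 × 2 = 96 states.

96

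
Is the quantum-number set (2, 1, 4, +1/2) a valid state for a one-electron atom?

The magnetic quantum number must satisfy −ℓ ≤ m_ℓ ≤ ℓ. With ℓ = 1, m_ℓ can only be -1, 0, 1, so m_ℓ = 4 is forbidden.

Invalid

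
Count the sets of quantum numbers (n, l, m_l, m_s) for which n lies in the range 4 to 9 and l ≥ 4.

350

For each n in the range, tally the orbitals obeying l ≥ 4:
n=5 → 9; n=6 → 20; n=7 → 33; n=8 → 48; n=9 → 65.
Orbitals: 9 + 20 + 33 + 48 + 65 = 175. Including both spin states (m_s = ±1/2) gives 2 × 175 = 350 states.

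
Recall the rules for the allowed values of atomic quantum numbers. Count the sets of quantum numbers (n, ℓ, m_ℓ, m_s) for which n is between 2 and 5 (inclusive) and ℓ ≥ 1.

Per-shell orbital counts meeting the constraint:
n=2 → 3; n=3 → 8; n=4 → 15; n=5 → 24.
Orbitals: 3 + 8 + 15 + 24 = 50. Including both spin states (m_s = ±1/2) gives 2 × 50 = 100 states.

100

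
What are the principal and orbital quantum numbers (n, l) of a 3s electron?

The leading integer gives n = 3; the letter 's' means l = 0.

n = 3, l = 0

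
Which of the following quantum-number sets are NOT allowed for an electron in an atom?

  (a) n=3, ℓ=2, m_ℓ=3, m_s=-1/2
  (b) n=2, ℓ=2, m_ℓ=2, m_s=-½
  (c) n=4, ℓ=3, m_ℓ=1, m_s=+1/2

(a) and (b)

(a) has |m_ℓ| = 3 > ℓ = 2, violating −ℓ ≤ m_ℓ ≤ ℓ.
(b) has ℓ = 2 ≥ n = 2, violating 0 ≤ ℓ ≤ n−1.
The remaining set (c) satisfies all four rules.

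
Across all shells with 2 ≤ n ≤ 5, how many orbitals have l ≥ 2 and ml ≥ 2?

Go shell by shell, enumerating (l, ml) with l ≥ 2 and ml ≥ 2:
n=3 → 1; n=4 → 3; n=5 → 6.
Total orbitals: 1 + 3 + 6 = 10.

10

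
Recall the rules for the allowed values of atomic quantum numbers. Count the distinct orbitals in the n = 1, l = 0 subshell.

1

A subshell has 2l+1 orbitals; with l = 0, that's 1.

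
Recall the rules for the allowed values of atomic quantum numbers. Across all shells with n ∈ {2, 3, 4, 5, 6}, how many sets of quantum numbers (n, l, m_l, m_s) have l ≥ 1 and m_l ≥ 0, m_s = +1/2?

50

Work shell by shell — for each n, count the (l, m_l) pairs that satisfy l ≥ 1 and m_l ≥ 0:
n=2 → 2; n=3 → 5; n=4 → 9; n=5 → 14; n=6 → 20.
Orbitals: 2 + 5 + 9 + 14 + 20 = 50. With m_s fixed to +1/2 there is one state per orbital, so 50 states.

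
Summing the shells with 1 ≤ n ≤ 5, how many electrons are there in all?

Shell n has n² orbitals: 1²=1 + 2²=4 + 3²=9 + 4²=16 + 5²=25 = 55 orbitals.
Two spin states per orbital: 2 × 55 = 110 electrons.

110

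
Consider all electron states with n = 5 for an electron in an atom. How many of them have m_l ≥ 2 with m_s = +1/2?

6

For n = 5, l ranges over 0 … 4.
Per l-value: l=2 → 1; l=3 → 2; l=4 → 3.
Orbitals: 1 + 2 + 3 = 6. With m_s fixed to a single value there is one state per orbital, giving 6 states.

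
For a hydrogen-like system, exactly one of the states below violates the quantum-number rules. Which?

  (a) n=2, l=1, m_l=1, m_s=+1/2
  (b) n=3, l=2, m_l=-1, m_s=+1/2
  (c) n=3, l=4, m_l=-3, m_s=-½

(c)

(c) has l = 4 ≥ n = 3, violating 0 ≤ l ≤ n−1.
The remaining sets (a), (b) satisfy all four rules.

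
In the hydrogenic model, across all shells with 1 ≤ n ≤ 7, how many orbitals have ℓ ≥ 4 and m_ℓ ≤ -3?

Per-shell orbital counts meeting the constraint:
n=5 → 2; n=6 → 5; n=7 → 9.
Total orbitals: 2 + 5 + 9 = 16.

16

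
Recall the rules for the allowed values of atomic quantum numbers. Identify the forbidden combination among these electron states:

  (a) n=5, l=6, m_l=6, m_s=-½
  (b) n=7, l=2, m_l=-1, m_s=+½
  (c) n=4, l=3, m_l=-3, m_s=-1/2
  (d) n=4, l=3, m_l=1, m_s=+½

(a) has l = 6 ≥ n = 5, violating 0 ≤ l ≤ n−1.
The remaining sets (b), (c), (d) satisfy all four rules.

(a)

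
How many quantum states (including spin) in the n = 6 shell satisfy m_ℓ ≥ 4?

6

Per ℓ-value: ℓ=4 → 1; ℓ=5 → 2.
Orbitals: 1 + 2 = 3. Each orbital carries two spin states, so 3 × 2 = 6 states.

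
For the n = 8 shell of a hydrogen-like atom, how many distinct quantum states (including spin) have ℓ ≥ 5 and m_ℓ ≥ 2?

30

Contributions: ℓ=5 → 4; ℓ=6 → 5; ℓ=7 → 6.
Orbitals: 4 + 5 + 6 = 15. Each orbital carries two spin states, so 15 × 2 = 30 states.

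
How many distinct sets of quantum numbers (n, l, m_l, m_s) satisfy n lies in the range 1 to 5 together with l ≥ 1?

Count contributing orbitals for each principal shell:
n=2 → 3; n=3 → 8; n=4 → 15; n=5 → 24.
Orbitals: 3 + 8 + 15 + 24 = 50. Including both spin states (m_s = ±1/2) gives 2 × 50 = 100 states.

100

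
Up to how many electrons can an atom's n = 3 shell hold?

A shell holds 2n² electrons: 2 × 3² = 2 × 9 = 18.

18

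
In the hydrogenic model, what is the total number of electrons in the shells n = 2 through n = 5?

108

Shell n has n² orbitals: 2²=4 + 3²=9 + 4²=16 + 5²=25 = 54 orbitals.
Two spin states per orbital: 2 × 54 = 108 electrons.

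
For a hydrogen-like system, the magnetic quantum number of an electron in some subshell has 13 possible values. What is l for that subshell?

l = 6 (i)

ml ranges over 2l+1 integers, so 2l+1 = 13 ⇒ l = 6.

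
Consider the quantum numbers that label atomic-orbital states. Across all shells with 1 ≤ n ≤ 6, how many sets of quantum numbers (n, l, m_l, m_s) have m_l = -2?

20

Count contributing orbitals for each principal shell:
n=3 → 1; n=4 → 2; n=5 → 3; n=6 → 4.
Orbitals: 1 + 2 + 3 + 4 = 10. Including both spin states (m_s = ±1/2) gives 2 × 10 = 20 states.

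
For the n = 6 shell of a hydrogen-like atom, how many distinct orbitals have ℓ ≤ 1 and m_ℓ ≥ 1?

1

For n = 6, ℓ ranges over 0 … 5.
Orbitals with ℓ ≤ 1 and m_ℓ ≥ 1, by ℓ: ℓ=1 → 1.
Total orbitals: 1.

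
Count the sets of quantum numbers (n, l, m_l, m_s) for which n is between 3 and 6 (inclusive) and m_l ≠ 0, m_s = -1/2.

68

Per-shell orbital counts meeting the constraint:
n=3 → 6; n=4 → 12; n=5 → 20; n=6 → 30.
Orbitals: 6 + 12 + 20 + 30 = 68. With m_s fixed to -1/2 there is one state per orbital, so 68 states.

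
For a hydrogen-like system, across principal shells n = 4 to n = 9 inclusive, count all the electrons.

Shell n has n² orbitals: 4²=16 + 5²=25 + 6²=36 + 7²=49 + 8²=64 + 9²=81 = 271 orbitals.
Two spin states per orbital: 2 × 271 = 542 electrons.

542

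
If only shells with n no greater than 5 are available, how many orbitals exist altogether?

Total orbitals = 1² + 2² + 3² + 4² + 5² = 55.

55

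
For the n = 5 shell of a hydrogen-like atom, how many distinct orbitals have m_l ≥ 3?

3

For n = 5, l ranges over 0 … 4.
Contributions: l=3 → 1; l=4 → 2.
Total orbitals: 1 + 2 = 3.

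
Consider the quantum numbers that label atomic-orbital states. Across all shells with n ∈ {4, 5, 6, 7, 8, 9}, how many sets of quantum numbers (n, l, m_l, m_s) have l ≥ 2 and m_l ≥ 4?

70

For each n in the range, tally the orbitals obeying l ≥ 2 and m_l ≥ 4:
n=5 → 1; n=6 → 3; n=7 → 6; n=8 → 10; n=9 → 15.
Orbitals: 1 + 3 + 6 + 10 + 15 = 35. Including both spin states (m_s = ±1/2) gives 2 × 35 = 70 states.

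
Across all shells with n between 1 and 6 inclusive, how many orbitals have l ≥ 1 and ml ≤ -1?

Work shell by shell — for each n, count the (l, ml) pairs that satisfy l ≥ 1 and ml ≤ -1:
n=2 → 1; n=3 → 3; n=4 → 6; n=5 → 10; n=6 → 15.
Total orbitals: 1 + 3 + 6 + 10 + 15 = 35.

35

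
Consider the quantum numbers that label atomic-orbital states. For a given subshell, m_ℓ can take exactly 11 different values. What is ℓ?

ℓ = 5 (h)

m_ℓ ranges over 2ℓ+1 integers, so 2ℓ+1 = 11 ⇒ ℓ = 5.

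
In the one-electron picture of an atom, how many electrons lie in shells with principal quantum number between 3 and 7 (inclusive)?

270

Shell n has n² orbitals: 3²=9 + 4²=16 + 5²=25 + 6²=36 + 7²=49 = 135 orbitals.
Two spin states per orbital: 2 × 135 = 270 electrons.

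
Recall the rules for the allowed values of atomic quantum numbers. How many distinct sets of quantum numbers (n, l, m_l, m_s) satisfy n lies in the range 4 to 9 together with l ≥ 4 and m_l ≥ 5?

Per-shell orbital counts meeting the constraint:
n=6 → 1; n=7 → 3; n=8 → 6; n=9 → 10.
Orbitals: 1 + 3 + 6 + 10 = 20. Including both spin states (m_s = ±1/2) gives 2 × 20 = 40 states.

40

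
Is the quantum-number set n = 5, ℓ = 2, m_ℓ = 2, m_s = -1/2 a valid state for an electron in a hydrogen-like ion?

Allowed

n = 5 is a positive integer. ℓ = 2 satisfies 0 ≤ ℓ ≤ n−1 = 4. m_ℓ = 2 lies in the range −ℓ … +ℓ (here −2 … 2). m_s = -1/2 is one of ±1/2.
All four constraints are satisfied.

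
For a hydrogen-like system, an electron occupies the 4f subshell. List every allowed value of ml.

The 4f subshell has l = 3, and ml takes every integer from −l to +l. With l = 3 that gives the 7 values -3, -2, -1, 0, 1, 2, 3.

-3, -2, -1, 0, 1, 2, 3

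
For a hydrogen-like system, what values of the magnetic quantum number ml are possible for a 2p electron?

The 2p subshell has l = 1, and ml takes every integer from −l to +l. With l = 1 that gives the 3 values -1, 0, 1.

-1, 0, 1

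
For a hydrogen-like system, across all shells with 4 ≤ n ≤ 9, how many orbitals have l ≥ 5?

For each n in the range, tally the orbitals obeying l ≥ 5:
n=6 → 11; n=7 → 24; n=8 → 39; n=9 → 56.
Total orbitals: 11 + 24 + 39 + 56 = 130.

130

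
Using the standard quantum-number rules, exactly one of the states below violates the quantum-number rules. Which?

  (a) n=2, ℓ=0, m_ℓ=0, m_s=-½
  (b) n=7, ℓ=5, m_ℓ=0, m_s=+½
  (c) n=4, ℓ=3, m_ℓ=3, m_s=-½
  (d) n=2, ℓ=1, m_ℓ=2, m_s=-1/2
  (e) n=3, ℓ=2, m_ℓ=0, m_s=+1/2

(d)

(d) has |m_ℓ| = 2 > ℓ = 1, violating −ℓ ≤ m_ℓ ≤ ℓ.
The remaining sets (a), (b), (c), (e) satisfy all four rules.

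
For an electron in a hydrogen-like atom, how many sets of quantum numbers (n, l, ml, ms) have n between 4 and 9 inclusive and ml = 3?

42

For each n in the range, tally the orbitals obeying ml = 3:
n=4 → 1; n=5 → 2; n=6 → 3; n=7 → 4; n=8 → 5; n=9 → 6.
Orbitals: 1 + 2 + 3 + 4 + 5 + 6 = 21. Including both spin states (ms = ±1/2) gives 2 × 21 = 42 states.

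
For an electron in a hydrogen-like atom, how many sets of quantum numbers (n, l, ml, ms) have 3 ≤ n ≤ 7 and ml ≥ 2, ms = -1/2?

Treat each shell separately and count matching orbitals:
n=3 → 1; n=4 → 3; n=5 → 6; n=6 → 10; n=7 → 15.
Orbitals: 1 + 3 + 6 + 10 + 15 = 35. With ms fixed to -1/2 there is one state per orbital, so 35 states.

35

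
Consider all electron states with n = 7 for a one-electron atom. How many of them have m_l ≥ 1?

The n = 7 shell has l = 0 through 6; check each.
Per l-value: l=1 → 1; l=2 → 2; l=3 → 3; l=4 → 4; l=5 → 5; l=6 → 6.
Orbitals: 1 + 2 + 3 + 4 + 5 + 6 = 21. Each orbital carries two spin states, so 21 × 2 = 42 states.

42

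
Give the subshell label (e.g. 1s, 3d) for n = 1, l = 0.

l = 0 corresponds to the letter 's', so the subshell is 1s.

1s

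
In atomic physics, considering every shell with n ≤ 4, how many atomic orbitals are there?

Total orbitals = 1² + 2² + 3² + 4² = 30.

30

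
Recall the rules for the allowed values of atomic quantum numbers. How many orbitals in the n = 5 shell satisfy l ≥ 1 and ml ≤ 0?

14

Go through l = 0, …, 4 (the values permitted for n = 5).
Per l-value: l=1 → 2; l=2 → 3; l=3 → 4; l=4 → 5.
Total orbitals: 2 + 3 + 4 + 5 = 14.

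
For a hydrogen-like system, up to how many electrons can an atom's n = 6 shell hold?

A shell holds 2n² electrons: 2 × 6² = 2 × 36 = 72.

72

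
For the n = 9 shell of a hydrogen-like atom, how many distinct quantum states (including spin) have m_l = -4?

With n = 9 the allowed l are 0, 1, …, 8.
Per l-value: l=4 → 1; l=5 → 1; l=6 → 1; l=7 → 1; l=8 → 1.
Orbitals: 1 + 1 + 1 + 1 + 1 = 5. Each orbital carries two spin states, so 5 × 2 = 10 states.

10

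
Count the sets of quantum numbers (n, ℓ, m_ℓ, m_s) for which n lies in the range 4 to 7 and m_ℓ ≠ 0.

208

Go shell by shell, enumerating (ℓ, m_ℓ) with m_ℓ ≠ 0:
n=4 → 12; n=5 → 20; n=6 → 30; n=7 → 42.
Orbitals: 12 + 20 + 30 + 42 = 104. Including both spin states (m_s = ±1/2) gives 2 × 104 = 208 states.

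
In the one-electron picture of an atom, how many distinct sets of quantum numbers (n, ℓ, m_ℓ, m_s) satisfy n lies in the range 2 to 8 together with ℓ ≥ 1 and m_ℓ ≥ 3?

Go shell by shell, enumerating (ℓ, m_ℓ) with ℓ ≥ 1 and m_ℓ ≥ 3:
n=4 → 1; n=5 → 3; n=6 → 6; n=7 → 10; n=8 → 15.
Orbitals: 1 + 3 + 6 + 10 + 15 = 35. Including both spin states (m_s = ±1/2) gives 2 × 35 = 70 states.

70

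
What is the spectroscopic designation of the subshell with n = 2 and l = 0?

2s

l = 0 corresponds to the letter 's', so the subshell is 2s.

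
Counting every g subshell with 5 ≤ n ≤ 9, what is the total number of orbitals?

A g subshell (ℓ = 4) exists for every n ≥ 5, so shells n = 5, 6, 7, 8, 9 each contribute one — 5 subshells.
Since each g subshell has 2·4+1 = 9 orbitals, the total is 5 × 9 = 45.

45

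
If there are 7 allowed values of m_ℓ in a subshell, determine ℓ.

ℓ = 3 (f)

m_ℓ ranges over 2ℓ+1 integers, so 2ℓ+1 = 7 ⇒ ℓ = 3.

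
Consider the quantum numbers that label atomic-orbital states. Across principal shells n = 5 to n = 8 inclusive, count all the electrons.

348

Shell n has n² orbitals: 5²=25 + 6²=36 + 7²=49 + 8²=64 = 174 orbitals.
Two spin states per orbital: 2 × 174 = 348 electrons.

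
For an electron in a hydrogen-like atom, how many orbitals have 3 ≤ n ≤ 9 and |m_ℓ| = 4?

Per-shell orbital counts meeting the constraint:
n=5 → 2; n=6 → 4; n=7 → 6; n=8 → 8; n=9 → 10.
Total orbitals: 2 + 4 + 6 + 8 + 10 = 30.

30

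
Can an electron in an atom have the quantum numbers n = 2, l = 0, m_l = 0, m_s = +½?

n = 2 is a positive integer. l = 0 satisfies 0 ≤ l ≤ n−1 = 1. m_l = 0 lies in the range −l … +l (here 0). m_s = +1/2 is one of ±1/2.
All four constraints are satisfied.

Valid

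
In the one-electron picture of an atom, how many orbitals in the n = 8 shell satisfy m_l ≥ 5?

6

Go through l = 0, …, 7 (the values permitted for n = 8).
Orbitals with m_l ≥ 5, by l: l=5 → 1; l=6 → 2; l=7 → 3.
Total orbitals: 1 + 2 + 3 = 6.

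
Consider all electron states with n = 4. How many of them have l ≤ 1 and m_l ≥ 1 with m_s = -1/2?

Go through l = 0, …, 3 (the values permitted for n = 4).
Orbitals with l ≤ 1 and m_l ≥ 1, by l: l=1 → 1.
Orbitals: 1. With m_s fixed to a single value there is one state per orbital, giving 1 state.

1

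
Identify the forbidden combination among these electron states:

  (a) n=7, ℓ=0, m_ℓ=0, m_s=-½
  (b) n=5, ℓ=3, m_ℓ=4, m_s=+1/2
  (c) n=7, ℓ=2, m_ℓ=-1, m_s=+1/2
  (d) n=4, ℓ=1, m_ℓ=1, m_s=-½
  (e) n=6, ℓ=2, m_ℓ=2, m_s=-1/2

(b) has |m_ℓ| = 4 > ℓ = 3, violating −ℓ ≤ m_ℓ ≤ ℓ.
The remaining sets (a), (c), (d), (e) satisfy all four rules.

(b)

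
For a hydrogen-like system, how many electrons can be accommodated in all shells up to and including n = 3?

Total orbitals = 1² + 2² + 3² = 14. Doubling for spin gives 28 electrons.

28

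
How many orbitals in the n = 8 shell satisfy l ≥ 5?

Per l-value: l=5 → 11; l=6 → 13; l=7 → 15.
Total orbitals: 11 + 13 + 15 = 39.

39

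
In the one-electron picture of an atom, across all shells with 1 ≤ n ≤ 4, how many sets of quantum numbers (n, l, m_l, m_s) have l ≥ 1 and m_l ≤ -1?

Per-shell orbital counts meeting the constraint:
n=2 → 1; n=3 → 3; n=4 → 6.
Orbitals: 1 + 3 + 6 = 10. Including both spin states (m_s = ±1/2) gives 2 × 10 = 20 states.

20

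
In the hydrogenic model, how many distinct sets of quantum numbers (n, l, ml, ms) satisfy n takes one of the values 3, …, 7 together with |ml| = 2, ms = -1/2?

For each n in the range, tally the orbitals obeying |ml| = 2:
n=3 → 2; n=4 → 4; n=5 → 6; n=6 → 8; n=7 → 10.
Orbitals: 2 + 4 + 6 + 8 + 10 = 30. With ms fixed to -1/2 there is one state per orbital, so 30 states.

30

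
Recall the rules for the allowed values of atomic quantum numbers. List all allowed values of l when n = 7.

l is an integer with 0 ≤ l ≤ n−1, so for n = 7: l = 0, 1, 2, 3, 4, 5, 6.

0, 1, 2, 3, 4, 5, 6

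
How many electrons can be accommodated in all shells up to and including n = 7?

Total orbitals = 1² + 2² + 3² + 4² + 5² + 6² + 7² = 140. Doubling for spin gives 280 electrons.

280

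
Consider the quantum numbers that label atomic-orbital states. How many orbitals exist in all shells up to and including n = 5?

Total orbitals = 1² + 2² + 3² + 4² + 5² = 55.

55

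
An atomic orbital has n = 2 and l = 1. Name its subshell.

l = 1 corresponds to the letter 'p', so the subshell is 2p.

2p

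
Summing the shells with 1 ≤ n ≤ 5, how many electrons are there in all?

Shell n has n² orbitals: 1²=1 + 2²=4 + 3²=9 + 4²=16 + 5²=25 = 55 orbitals.
Two spin states per orbital: 2 × 55 = 110 electrons.

110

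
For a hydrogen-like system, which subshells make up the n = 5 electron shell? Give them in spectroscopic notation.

For n = 5, l runs from 0 to 4. In spectroscopic notation l = 0,1,2,… ↔ s,p,d,f,g,h,i, so the subshells are 5s, 5p, 5d, 5f, 5g.

5s, 5p, 5d, 5f, 5g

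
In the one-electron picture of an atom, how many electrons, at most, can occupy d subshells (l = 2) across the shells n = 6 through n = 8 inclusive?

30

A d subshell (l = 2) exists for every n ≥ 3, so shells n = 6, 7, 8 each contribute one — 3 subshells.
Since each d subshell holds 2(2·2+1) = 10 electrons, the total is 3 × 10 = 30.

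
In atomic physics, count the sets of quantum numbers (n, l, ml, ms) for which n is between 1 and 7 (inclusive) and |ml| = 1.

84

Per-shell orbital counts meeting the constraint:
n=2 → 2; n=3 → 4; n=4 → 6; n=5 → 8; n=6 → 10; n=7 → 12.
Orbitals: 2 + 4 + 6 + 8 + 10 + 12 = 42. Including both spin states (ms = ±1/2) gives 2 × 42 = 84 states.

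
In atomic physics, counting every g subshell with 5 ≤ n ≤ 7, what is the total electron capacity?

54

A g subshell (l = 4) exists for every n ≥ 5, so shells n = 5, 6, 7 each contribute one — 3 subshells.
Since each g subshell holds 2(2·4+1) = 18 electrons, the total is 3 × 18 = 54.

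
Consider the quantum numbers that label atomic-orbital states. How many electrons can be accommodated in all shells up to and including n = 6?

182

Total orbitals = 1² + 2² + 3² + 4² + 5² + 6² = 91. Doubling for spin gives 182 electrons.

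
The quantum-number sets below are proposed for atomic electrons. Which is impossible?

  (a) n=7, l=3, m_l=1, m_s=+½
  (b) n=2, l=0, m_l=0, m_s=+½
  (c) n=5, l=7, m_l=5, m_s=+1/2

(c) has l = 7 ≥ n = 5, violating 0 ≤ l ≤ n−1.
The remaining sets (a), (b) satisfy all four rules.

(c)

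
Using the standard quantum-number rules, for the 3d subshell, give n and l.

n = 3, l = 2

The leading integer gives n = 3; the letter 'd' means l = 2.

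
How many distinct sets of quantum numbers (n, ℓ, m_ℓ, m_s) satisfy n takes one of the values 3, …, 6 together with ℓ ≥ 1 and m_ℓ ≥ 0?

96

Work shell by shell — for each n, count the (ℓ, m_ℓ) pairs that satisfy ℓ ≥ 1 and m_ℓ ≥ 0:
n=3 → 5; n=4 → 9; n=5 → 14; n=6 → 20.
Orbitals: 5 + 9 + 14 + 20 = 48. Including both spin states (m_s = ±1/2) gives 2 × 48 = 96 states.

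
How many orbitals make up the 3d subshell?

5

A subshell has 2ℓ+1 orbitals; with ℓ = 2, that's 5.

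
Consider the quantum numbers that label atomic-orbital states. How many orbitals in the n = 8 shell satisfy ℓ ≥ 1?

63

For n = 8, ℓ ranges over 0 … 7.
Per ℓ-value: ℓ=1 → 3; ℓ=2 → 5; ℓ=3 → 7; ℓ=4 → 9; ℓ=5 → 11; ℓ=6 → 13; ℓ=7 → 15.
Total orbitals: 3 + 5 + 7 + 9 + 11 + 13 + 15 = 63.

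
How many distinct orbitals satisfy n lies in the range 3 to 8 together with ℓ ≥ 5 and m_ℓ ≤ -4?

Per-shell orbital counts meeting the constraint:
n=6 → 2; n=7 → 5; n=8 → 9.
Total orbitals: 2 + 5 + 9 = 16.

16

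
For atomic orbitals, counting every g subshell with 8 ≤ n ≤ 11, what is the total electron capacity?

72

A g subshell (l = 4) exists for every n ≥ 5, so shells n = 8, 9, 10, 11 each contribute one — 4 subshells.
Since each g subshell holds 2(2·4+1) = 18 electrons, the total is 4 × 18 = 72.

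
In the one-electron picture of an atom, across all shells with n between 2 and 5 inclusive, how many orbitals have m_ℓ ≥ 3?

4

Per-shell orbital counts meeting the constraint:
n=4 → 1; n=5 → 3.
Total orbitals: 1 + 3 = 4.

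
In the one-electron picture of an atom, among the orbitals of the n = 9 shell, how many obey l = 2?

Go through l = 0, …, 8 (the values permitted for n = 9).
Contributions: l=2 → 5.
Total orbitals: 5.

5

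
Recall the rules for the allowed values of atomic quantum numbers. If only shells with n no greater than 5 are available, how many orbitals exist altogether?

55

Total orbitals = 1² + 2² + 3² + 4² + 5² = 55.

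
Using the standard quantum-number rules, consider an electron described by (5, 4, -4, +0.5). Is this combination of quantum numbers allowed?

n = 5 is a positive integer. l = 4 satisfies 0 ≤ l ≤ n−1 = 4. ml = -4 lies in the range −l … +l (here −4 … 4). ms = +1/2 is one of ±1/2.
All four constraints are satisfied.

Valid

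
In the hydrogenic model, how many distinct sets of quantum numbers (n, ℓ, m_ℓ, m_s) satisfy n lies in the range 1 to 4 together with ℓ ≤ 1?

Count contributing orbitals for each principal shell:
n=1 → 1; n=2 → 4; n=3 → 4; n=4 → 4.
Orbitals: 1 + 4 + 4 + 4 = 13. Including both spin states (m_s = ±1/2) gives 2 × 13 = 26 states.

26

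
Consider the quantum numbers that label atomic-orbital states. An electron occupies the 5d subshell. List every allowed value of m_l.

The 5d subshell has l = 2, and m_l takes every integer from −l to +l. With l = 2 that gives the 5 values -2, -1, 0, 1, 2.

-2, -1, 0, 1, 2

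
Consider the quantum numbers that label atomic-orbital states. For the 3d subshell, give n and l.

The leading integer gives n = 3; the letter 'd' means l = 2.

n = 3, l = 2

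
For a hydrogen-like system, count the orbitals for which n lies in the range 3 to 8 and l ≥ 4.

110

Work shell by shell — for each n, count the (l, ml) pairs that satisfy l ≥ 4:
n=5 → 9; n=6 → 20; n=7 → 33; n=8 → 48.
Total orbitals: 9 + 20 + 33 + 48 = 110.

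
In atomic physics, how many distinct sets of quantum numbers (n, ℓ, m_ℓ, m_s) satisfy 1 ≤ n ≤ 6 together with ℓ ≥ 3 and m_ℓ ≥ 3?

Count contributing orbitals for each principal shell:
n=4 → 1; n=5 → 3; n=6 → 6.
Orbitals: 1 + 3 + 6 = 10. Including both spin states (m_s = ±1/2) gives 2 × 10 = 20 states.

20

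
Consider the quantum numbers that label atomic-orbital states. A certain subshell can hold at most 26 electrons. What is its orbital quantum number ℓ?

ℓ = 6

2(2ℓ+1) = 26 ⇒ 2ℓ+1 = 13 ⇒ ℓ = 6.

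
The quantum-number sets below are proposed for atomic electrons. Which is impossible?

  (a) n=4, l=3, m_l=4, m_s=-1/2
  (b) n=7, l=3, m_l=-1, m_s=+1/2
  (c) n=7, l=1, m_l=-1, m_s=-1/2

(a)

(a) has |m_l| = 4 > l = 3, violating −l ≤ m_l ≤ l.
The remaining sets (b), (c) satisfy all four rules.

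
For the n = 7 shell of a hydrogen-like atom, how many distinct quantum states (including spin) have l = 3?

14

For n = 7, l ranges over 0 … 6.
Orbitals with l = 3, by l: l=3 → 7.
Orbitals: 7. Each orbital carries two spin states, so 7 × 2 = 14 states.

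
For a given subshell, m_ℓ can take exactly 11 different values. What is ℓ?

m_ℓ ranges over 2ℓ+1 integers, so 2ℓ+1 = 11 ⇒ ℓ = 5.

ℓ = 5 (h)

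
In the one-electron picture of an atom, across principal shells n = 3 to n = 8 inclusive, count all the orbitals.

Shell n has n² orbitals: 3²=9 + 4²=16 + 5²=25 + 6²=36 + 7²=49 + 8²=64 = 199 orbitals.

199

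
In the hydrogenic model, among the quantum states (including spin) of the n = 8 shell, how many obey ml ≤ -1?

Orbitals with ml ≤ -1, by l: l=1 → 1; l=2 → 2; l=3 → 3; l=4 → 4; l=5 → 5; l=6 → 6; l=7 → 7.
Orbitals: 1 + 2 + 3 + 4 + 5 + 6 + 7 = 28. Each orbital carries two spin states, so 28 × 2 = 56 states.

56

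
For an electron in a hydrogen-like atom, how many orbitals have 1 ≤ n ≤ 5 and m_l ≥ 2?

Go shell by shell, enumerating (l, m_l) with m_l ≥ 2:
n=3 → 1; n=4 → 3; n=5 → 6.
Total orbitals: 1 + 3 + 6 = 10.

10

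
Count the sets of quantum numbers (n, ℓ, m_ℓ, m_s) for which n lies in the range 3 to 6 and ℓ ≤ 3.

114

For each n in the range, tally the orbitals obeying ℓ ≤ 3:
n=3 → 9; n=4 → 16; n=5 → 16; n=6 → 16.
Orbitals: 9 + 16 + 16 + 16 = 57. Including both spin states (m_s = ±1/2) gives 2 × 57 = 114 states.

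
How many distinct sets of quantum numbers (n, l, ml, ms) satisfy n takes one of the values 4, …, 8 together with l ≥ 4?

220

Go shell by shell, enumerating (l, ml) with l ≥ 4:
n=5 → 9; n=6 → 20; n=7 → 33; n=8 → 48.
Orbitals: 9 + 20 + 33 + 48 = 110. Including both spin states (ms = ±1/2) gives 2 × 110 = 220 states.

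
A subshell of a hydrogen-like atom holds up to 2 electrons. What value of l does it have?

2(2l+1) = 2 ⇒ 2l+1 = 1 ⇒ l = 0.

l = 0 (s)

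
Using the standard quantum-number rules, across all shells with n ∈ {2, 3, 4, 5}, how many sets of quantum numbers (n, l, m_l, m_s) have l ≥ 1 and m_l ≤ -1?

40

Work shell by shell — for each n, count the (l, m_l) pairs that satisfy l ≥ 1 and m_l ≤ -1:
n=2 → 1; n=3 → 3; n=4 → 6; n=5 → 10.
Orbitals: 1 + 3 + 6 + 10 = 20. Including both spin states (m_s = ±1/2) gives 2 × 20 = 40 states.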